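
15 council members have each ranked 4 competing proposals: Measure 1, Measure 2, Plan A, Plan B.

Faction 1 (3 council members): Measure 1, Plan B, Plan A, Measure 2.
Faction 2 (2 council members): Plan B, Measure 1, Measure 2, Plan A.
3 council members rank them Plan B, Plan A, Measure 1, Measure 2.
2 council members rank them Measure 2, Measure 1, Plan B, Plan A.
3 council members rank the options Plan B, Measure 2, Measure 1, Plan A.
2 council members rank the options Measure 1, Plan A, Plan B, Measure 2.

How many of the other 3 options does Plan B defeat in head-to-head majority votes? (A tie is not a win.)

3

Plan B against each rival (15 council members):
Plan B vs Measure 1: 8 to 7, Plan B.
Plan B vs Measure 2: Plan B preferred on 3+2+3+3+2 = 13 ballots; Plan B wins 13–2.
Plan B–Plan A: Plan B 13–2.
Plan B beats Measure 1, Measure 2, Plan A — 3 pairwise wins.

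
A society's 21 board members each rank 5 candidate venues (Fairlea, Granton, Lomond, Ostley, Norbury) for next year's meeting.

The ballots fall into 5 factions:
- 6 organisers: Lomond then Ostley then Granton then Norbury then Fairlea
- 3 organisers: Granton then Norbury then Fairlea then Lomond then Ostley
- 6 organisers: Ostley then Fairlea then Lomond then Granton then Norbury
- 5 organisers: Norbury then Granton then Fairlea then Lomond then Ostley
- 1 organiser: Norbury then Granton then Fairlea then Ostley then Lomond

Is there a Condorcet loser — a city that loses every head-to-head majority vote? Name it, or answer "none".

Pairwise majorities:
Fairlea vs Granton: Fairlea is ranked higher on 6 ballots, Granton on 15. Granton wins 15–6.
Fairlea vs Lomond: 15 to 6, Fairlea.
Fairlea vs Ostley: 3+5+1 = 9 for Fairlea, 12 for Ostley — Ostley by 12–9.
Fairlea vs Norbury: Norbury wins 15–6.
Granton vs Lomond: 9 to 12, Lomond.
Granton vs Ostley: 3+5+1 = 9 for Granton, 12 for Ostley — Ostley by 12–9.
Granton vs Norbury: 6+3+6 = 15 for Granton, 6 for Norbury — Granton by 15–6.
Lomond vs Ostley: Lomond, 14–7.
Lomond vs Norbury: Lomond is ranked higher on 6+6 = 12 ballots, Norbury on 9. Lomond wins 12–9.
Ostley vs Norbury: Ostley is ranked higher on 6+6 = 12 ballots, Norbury on 9. Ostley wins 12–9.
No city is winless: Fairlea beats Lomond; Granton beats Fairlea; Lomond beats Granton; Ostley beats Fairlea; Norbury beats Fairlea. There is no Condorcet loser.

none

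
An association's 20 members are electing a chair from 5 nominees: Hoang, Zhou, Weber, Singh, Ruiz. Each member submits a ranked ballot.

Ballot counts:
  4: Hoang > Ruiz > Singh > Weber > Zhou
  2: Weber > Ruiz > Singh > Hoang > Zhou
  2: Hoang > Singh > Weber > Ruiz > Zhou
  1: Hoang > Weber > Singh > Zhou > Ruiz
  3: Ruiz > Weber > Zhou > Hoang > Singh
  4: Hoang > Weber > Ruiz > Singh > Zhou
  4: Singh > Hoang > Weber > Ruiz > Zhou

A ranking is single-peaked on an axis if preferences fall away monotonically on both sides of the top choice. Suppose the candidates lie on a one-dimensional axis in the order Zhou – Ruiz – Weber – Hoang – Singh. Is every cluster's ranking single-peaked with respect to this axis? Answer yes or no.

no

Axis positions: Zhou=1, Ruiz=2, Weber=3, Hoang=4, Singh=5.
Cluster 1: ranking walks positions 4-2-5-3-1; Ruiz is ranked above Weber even though Weber lies between Ruiz and the peak Hoang on the axis — preferences dip and rise again. Not single-peaked.
Cluster 2: ranking walks positions 3-2-5-4-1; Singh is ranked above Hoang even though Hoang lies between Singh and the peak Weber on the axis — preferences dip and rise again. Not single-peaked.
Cluster 3 (peak Hoang at position 4): ranking walks positions 4-5-3-2-1, expanding outward from the peak — single-peaked.
Cluster 4: ranking walks positions 4-3-5-1-2; Zhou is ranked above Ruiz even though Ruiz lies between Zhou and the peak Hoang on the axis — preferences dip and rise again. Not single-peaked.
Cluster 5 (peak Ruiz at position 2): ranking walks positions 2-3-1-4-5, expanding outward from the peak — single-peaked.
Cluster 6 (peak Hoang at position 4): ranking walks positions 4-3-2-5-1, expanding outward from the peak — single-peaked.
Cluster 7 (peak Singh at position 5): ranking walks positions 5-4-3-2-1, expanding outward from the peak — single-peaked.
Cluster 1 violates single-peakedness, so the profile is not single-peaked on this axis.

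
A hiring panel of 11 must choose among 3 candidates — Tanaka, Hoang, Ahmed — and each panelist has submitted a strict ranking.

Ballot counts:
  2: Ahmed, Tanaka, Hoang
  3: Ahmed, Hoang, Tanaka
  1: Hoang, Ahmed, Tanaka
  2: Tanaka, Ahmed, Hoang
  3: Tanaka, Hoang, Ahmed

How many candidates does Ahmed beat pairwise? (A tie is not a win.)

2

Ahmed against each rival (11 committee members):
Ahmed vs Tanaka: Ahmed, 6–5.
Ahmed–Hoang: Ahmed 7–4.
Ahmed beats Tanaka, Hoang — 2 pairwise wins.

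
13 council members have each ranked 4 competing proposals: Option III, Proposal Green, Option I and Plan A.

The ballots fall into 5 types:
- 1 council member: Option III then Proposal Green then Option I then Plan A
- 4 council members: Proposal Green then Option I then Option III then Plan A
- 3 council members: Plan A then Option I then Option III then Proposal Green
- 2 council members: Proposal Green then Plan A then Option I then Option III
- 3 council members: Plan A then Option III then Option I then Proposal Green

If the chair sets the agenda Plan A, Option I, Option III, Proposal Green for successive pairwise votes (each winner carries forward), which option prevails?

Proposal Green

Round 1: Plan A vs Option I — 8–5, Plan A advances.
Round 2: Plan A vs Option III — 8–5, Plan A advances.
Round 3: Plan A vs Proposal Green — 6–7, Proposal Green advances.
Proposal Green survives the agenda.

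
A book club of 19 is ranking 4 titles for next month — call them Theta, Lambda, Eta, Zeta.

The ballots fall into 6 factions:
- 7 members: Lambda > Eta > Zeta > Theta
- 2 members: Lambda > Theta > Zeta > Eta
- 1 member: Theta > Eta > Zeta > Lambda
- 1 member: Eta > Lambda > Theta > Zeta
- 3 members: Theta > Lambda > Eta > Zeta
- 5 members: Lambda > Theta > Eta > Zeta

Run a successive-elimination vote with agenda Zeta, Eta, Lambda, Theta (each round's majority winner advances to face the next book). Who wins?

Lambda

Round 1: Zeta vs Eta — 2–17, Eta advances.
Round 2: Eta vs Lambda — 2–17, Lambda advances.
Round 3: Lambda vs Theta — 15–4, Lambda advances.
Lambda survives the agenda.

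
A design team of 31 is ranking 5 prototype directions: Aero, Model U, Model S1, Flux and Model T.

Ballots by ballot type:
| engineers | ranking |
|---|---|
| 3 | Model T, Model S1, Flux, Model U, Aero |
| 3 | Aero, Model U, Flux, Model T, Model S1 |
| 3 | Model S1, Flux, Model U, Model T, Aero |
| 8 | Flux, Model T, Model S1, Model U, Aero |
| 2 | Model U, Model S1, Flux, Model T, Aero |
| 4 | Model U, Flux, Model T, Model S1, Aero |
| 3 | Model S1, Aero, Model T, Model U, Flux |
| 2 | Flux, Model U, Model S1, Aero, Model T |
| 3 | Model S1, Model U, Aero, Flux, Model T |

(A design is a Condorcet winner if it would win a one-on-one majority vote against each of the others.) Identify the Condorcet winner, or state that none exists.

Flux

Pairwise majorities:
Aero vs Model U: Model U wins 25–6.
Aero vs Model S1: Model S1, 28–3.
Aero vs Flux: Flux wins 22–9.
Aero vs Model T: Model T, 20–11.
Model U vs Model S1: Model S1, 20–11.
Model U vs Flux: Flux wins 16–15.
Model U vs Model T: Model U, 17–14.
Model S1 vs Flux: Flux wins 17–14.
Model S1 vs Model T: Model T wins 18–13.
Flux vs Model T: Flux, 25–6.
Flux defeats every rival head-to-head and is the Condorcet winner.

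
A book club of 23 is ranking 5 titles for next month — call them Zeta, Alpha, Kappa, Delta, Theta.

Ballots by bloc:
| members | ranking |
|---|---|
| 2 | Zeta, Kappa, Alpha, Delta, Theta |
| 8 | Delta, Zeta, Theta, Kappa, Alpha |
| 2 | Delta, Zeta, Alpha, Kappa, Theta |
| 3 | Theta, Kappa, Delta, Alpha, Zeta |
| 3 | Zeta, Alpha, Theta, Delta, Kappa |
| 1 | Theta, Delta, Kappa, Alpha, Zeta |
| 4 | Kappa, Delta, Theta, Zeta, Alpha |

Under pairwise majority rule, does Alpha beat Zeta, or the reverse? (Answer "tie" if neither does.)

Zeta

Ballots ranking Alpha above Zeta: 3 + 1 = 4.
Ballots ranking Zeta above Alpha: 23 − 4 = 19.
Zeta wins the head-to-head 19–4.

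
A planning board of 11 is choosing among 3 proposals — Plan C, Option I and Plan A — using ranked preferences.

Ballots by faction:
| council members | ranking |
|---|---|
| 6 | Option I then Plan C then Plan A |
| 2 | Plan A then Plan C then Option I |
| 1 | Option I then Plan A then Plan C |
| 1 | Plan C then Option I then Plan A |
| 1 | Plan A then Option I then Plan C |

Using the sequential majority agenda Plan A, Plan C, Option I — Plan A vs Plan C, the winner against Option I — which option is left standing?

Round 1: Plan A vs Plan C — 4–7, Plan C advances.
Round 2: Plan C vs Option I — 3–8, Option I advances.
The agenda winner is Option I.

Option I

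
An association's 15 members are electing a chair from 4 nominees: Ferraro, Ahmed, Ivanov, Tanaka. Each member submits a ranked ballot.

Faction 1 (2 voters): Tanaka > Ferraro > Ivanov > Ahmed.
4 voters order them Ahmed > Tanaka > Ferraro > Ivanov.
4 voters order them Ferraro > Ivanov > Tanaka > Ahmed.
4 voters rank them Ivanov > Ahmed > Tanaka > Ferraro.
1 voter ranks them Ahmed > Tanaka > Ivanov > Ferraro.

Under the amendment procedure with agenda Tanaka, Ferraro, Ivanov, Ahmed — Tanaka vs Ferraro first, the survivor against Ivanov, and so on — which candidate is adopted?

Ivanov

Round 1: Tanaka vs Ferraro — 11–4, Tanaka advances.
Round 2: Tanaka vs Ivanov — 7–8, Ivanov advances.
Round 3: Ivanov vs Ahmed — 10–5, Ivanov advances.
The agenda winner is Ivanov.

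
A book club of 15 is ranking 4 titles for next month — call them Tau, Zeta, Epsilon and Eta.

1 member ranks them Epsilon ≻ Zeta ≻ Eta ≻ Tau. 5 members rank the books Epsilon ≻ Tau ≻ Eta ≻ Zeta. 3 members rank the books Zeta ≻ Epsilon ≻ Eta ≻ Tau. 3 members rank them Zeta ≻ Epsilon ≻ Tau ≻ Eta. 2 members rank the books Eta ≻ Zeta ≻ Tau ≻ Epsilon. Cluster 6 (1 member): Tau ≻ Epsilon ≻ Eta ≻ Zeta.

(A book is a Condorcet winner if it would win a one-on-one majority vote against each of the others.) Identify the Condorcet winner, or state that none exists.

Check each pair by majority over 15 ballots:
Tau vs Zeta: Zeta, 9–6.
Tau vs Epsilon: Tau is ranked higher on 2+1 = 3 ballots, Epsilon on 12. Epsilon wins 12–3.
Tau vs Eta: Tau preferred on 5+3+1 = 9 ballots; Tau wins 9–6.
Zeta–Epsilon: Zeta 8–7.
Zeta vs Eta: 1+3+3 = 7 for Zeta, 8 for Eta — Eta by 8–7.
Epsilon vs Eta: Epsilon, 13–2.
Every book loses at least once (Tau loses to Zeta; Zeta loses to Eta; Epsilon loses to Zeta; Eta loses to Tau). The majority relation contains the cycle Tau → Eta → Zeta → Tau, so there is no Condorcet winner.

none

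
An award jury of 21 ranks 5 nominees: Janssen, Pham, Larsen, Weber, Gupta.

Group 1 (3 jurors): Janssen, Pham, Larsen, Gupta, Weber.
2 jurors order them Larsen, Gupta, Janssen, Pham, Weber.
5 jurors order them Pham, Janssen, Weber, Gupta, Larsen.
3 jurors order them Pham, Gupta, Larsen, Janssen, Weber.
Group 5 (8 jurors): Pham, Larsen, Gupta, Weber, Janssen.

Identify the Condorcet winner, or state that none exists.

Check each pair by majority over 21 ballots:
Janssen vs Pham: 5 to 16, Pham.
Janssen vs Larsen: Janssen is ranked higher on 3+5 = 8 ballots, Larsen on 13. Larsen wins 13–8.
Janssen vs Weber: 3+2+5+3 = 13 for Janssen, 8 for Weber — Janssen by 13–8.
Janssen vs Gupta: 3+5 = 8 for Janssen, 13 for Gupta — Gupta by 13–8.
Pham vs Larsen: Pham is ranked higher on 3+5+3+8 = 19 ballots, Larsen on 2. Pham wins 19–2.
Pham vs Weber: Pham is ranked higher on 3+2+5+3+8 = 21 ballots, Weber on 0. Pham wins 21–0.
Pham vs Gupta: Pham is ranked higher on 3+5+3+8 = 19 ballots, Gupta on 2. Pham wins 19–2.
Larsen vs Weber: 3+2+3+8 = 16 for Larsen, 5 for Weber — Larsen by 16–5.
Larsen vs Gupta: 13 to 8, Larsen.
Weber vs Gupta: 5 for Weber, 16 for Gupta — Gupta by 16–5.
Pham beats each of Janssen, Larsen, Weber, Gupta — Pham is the Condorcet winner.

Pham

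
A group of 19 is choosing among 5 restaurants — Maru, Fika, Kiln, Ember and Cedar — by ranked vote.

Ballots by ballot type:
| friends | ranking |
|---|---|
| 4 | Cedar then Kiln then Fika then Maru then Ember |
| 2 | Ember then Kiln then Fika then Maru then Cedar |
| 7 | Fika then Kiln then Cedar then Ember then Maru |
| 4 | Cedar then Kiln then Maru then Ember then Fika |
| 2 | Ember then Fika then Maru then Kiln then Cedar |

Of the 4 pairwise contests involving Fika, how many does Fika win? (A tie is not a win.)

Fika against each rival (19 friends):
Fika–Maru: Fika 15–4.
Fika vs Kiln: Kiln, 10–9.
Fika vs Ember: Fika, 11–8.
Fika vs Cedar: 2+7+2 = 11 for Fika, 8 for Cedar — Fika by 11–8.
Fika beats Maru, Ember, Cedar; loses to Kiln — 3 pairwise wins.

3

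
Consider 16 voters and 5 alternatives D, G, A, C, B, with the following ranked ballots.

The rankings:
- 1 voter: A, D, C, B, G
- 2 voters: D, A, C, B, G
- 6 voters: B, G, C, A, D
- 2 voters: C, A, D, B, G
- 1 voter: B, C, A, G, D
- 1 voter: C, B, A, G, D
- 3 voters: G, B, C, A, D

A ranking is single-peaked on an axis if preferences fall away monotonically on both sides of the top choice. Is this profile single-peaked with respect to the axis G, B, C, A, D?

yes

Axis positions: G=1, B=2, C=3, A=4, D=5.
Group 1 (peak A at position 4): ranking walks positions 4-5-3-2-1, expanding outward from the peak — single-peaked.
Group 2 (peak D at position 5): ranking walks positions 5-4-3-2-1, expanding outward from the peak — single-peaked.
Group 3 (peak B at position 2): ranking walks positions 2-1-3-4-5, expanding outward from the peak — single-peaked.
Group 4 (peak C at position 3): ranking walks positions 3-4-5-2-1, expanding outward from the peak — single-peaked.
Group 5 (peak B at position 2): ranking walks positions 2-3-4-1-5, expanding outward from the peak — single-peaked.
Group 6 (peak C at position 3): ranking walks positions 3-2-4-1-5, expanding outward from the peak — single-peaked.
Group 7 (peak G at position 1): ranking walks positions 1-2-3-4-5, expanding outward from the peak — single-peaked.
Every ranking is single-peaked on this axis.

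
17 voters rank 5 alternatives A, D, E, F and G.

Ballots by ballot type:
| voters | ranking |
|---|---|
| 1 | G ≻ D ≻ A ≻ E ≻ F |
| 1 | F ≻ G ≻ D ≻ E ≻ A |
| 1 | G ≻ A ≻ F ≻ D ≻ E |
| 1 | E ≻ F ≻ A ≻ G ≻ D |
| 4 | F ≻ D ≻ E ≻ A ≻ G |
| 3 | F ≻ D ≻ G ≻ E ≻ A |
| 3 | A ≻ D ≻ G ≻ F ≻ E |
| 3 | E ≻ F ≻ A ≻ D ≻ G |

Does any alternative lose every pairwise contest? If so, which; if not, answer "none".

none

Head-to-head results (17 voters):
A vs D: A preferred on 1+1+3+3 = 8 ballots; D wins 9–8.
A vs E: E, 12–5.
A vs F: 5 to 12, F.
A vs G: A is ranked higher on 1+4+3+3 = 11 ballots, G on 6. A wins 11–6.
D vs E: D wins 13–4.
D vs F: D preferred on 1+3 = 4 ballots; F wins 13–4.
D–G: D 13–4.
E vs F: E is ranked higher on 1+1+3 = 5 ballots, F on 12. F wins 12–5.
E vs G: 8 to 9, G.
F vs G: F is ranked higher on 1+1+4+3+3 = 12 ballots, G on 5. F wins 12–5.
Each alternative has at least one pairwise win (A beats G; D beats A; E beats A; F beats A; G beats E) — no Condorcet loser.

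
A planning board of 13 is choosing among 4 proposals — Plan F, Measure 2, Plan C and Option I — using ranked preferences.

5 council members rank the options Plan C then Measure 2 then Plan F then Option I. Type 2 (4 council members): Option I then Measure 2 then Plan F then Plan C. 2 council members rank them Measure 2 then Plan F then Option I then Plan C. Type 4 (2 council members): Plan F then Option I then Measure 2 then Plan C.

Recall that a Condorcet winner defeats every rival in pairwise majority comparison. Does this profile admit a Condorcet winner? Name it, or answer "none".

Measure 2

Head-to-head results (13 council members):
Plan F vs Measure 2: Measure 2 wins 11–2.
Plan F vs Plan C: Plan F wins 8–5.
Plan F vs Option I: Plan F wins 9–4.
Measure 2 vs Plan C: Measure 2 wins 8–5.
Measure 2 vs Option I: Measure 2, 7–6.
Plan C vs Option I: Option I wins 8–5.
Measure 2 defeats every rival head-to-head and is the Condorcet winner.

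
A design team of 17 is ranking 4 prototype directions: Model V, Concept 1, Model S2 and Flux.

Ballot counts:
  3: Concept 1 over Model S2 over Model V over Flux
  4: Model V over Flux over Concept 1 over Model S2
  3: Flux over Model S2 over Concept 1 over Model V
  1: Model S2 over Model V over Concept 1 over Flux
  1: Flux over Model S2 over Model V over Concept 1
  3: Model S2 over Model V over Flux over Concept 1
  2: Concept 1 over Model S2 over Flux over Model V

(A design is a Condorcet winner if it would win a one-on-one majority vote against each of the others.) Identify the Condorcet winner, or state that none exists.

none

Check each pair by majority over 17 ballots:
Model V–Concept 1: Model V 9–8.
Model V vs Model S2: Model S2, 13–4.
Model V vs Flux: Model V wins 11–6.
Concept 1 vs Model S2: Concept 1, 9–8.
Concept 1–Flux: Flux 11–6.
Model S2–Flux: Model S2 9–8.
Every design loses at least once (Model V loses to Model S2; Concept 1 loses to Model V; Model S2 loses to Concept 1; Flux loses to Model V). The majority relation contains the cycle Model V beats Concept 1 beats Model S2 beats Model V, so there is no Condorcet winner.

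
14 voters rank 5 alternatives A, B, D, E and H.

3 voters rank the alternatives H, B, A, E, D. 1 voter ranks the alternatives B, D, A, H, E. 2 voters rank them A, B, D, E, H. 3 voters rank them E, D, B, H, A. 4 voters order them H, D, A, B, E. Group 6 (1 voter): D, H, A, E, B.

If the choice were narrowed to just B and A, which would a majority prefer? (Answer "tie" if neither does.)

Ballots ranking B above A: 3 + 1 + 3 = 7.
Ballots ranking A above B: 14 − 7 = 7.
7–7: the pair ties.

tie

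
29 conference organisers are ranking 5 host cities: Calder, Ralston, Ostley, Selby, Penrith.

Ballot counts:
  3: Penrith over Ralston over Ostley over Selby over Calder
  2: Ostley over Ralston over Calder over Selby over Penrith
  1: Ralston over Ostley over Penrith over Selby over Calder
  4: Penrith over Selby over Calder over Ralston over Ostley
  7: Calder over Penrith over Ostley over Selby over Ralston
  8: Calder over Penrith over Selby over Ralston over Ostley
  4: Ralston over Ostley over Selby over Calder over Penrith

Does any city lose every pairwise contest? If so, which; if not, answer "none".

Head-to-head results (29 organisers):
Calder vs Ralston: Calder preferred on 4+7+8 = 19 ballots; Calder wins 19–10.
Calder vs Ostley: Calder, 19–10.
Calder vs Selby: Calder preferred on 2+7+8 = 17 ballots; Calder wins 17–12.
Calder vs Penrith: 2+7+8+4 = 21 for Calder, 8 for Penrith — Calder by 21–8.
Ralston vs Ostley: Ralston, 20–9.
Ralston vs Selby: Selby wins 19–10.
Ralston vs Penrith: Ralston preferred on 2+1+4 = 7 ballots; Penrith wins 22–7.
Ostley vs Selby: Ostley wins 17–12.
Ostley vs Penrith: Ostley preferred on 2+1+4 = 7 ballots; Penrith wins 22–7.
Selby vs Penrith: Penrith, 23–6.
No city is winless: Calder beats Ralston; Ralston beats Ostley; Ostley beats Selby; Selby beats Ralston; Penrith beats Ralston. There is no Condorcet loser.

none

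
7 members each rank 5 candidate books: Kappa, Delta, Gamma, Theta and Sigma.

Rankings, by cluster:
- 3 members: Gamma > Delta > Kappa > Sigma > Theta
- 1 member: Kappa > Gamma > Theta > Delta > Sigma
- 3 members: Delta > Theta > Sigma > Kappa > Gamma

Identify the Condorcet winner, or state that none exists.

none

Pairwise majorities:
Kappa vs Delta: Delta, 6–1.
Kappa vs Gamma: Kappa, 4–3.
Kappa vs Theta: Kappa is ranked higher on 3+1 = 4 ballots, Theta on 3. Kappa wins 4–3.
Kappa vs Sigma: Kappa is ranked higher on 3+1 = 4 ballots, Sigma on 3. Kappa wins 4–3.
Delta vs Gamma: 3 to 4, Gamma.
Delta vs Theta: Delta wins 6–1.
Delta vs Sigma: Delta is ranked higher on 3+1+3 = 7 ballots, Sigma on 0. Delta wins 7–0.
Gamma vs Theta: Gamma wins 4–3.
Gamma vs Sigma: Gamma, 4–3.
Theta vs Sigma: Theta wins 4–3.
Every book loses at least once (Kappa loses to Delta; Delta loses to Gamma; Gamma loses to Kappa; Theta loses to Kappa; Sigma loses to Kappa). The majority relation contains the cycle Kappa → Gamma → Delta → Kappa, so there is no Condorcet winner.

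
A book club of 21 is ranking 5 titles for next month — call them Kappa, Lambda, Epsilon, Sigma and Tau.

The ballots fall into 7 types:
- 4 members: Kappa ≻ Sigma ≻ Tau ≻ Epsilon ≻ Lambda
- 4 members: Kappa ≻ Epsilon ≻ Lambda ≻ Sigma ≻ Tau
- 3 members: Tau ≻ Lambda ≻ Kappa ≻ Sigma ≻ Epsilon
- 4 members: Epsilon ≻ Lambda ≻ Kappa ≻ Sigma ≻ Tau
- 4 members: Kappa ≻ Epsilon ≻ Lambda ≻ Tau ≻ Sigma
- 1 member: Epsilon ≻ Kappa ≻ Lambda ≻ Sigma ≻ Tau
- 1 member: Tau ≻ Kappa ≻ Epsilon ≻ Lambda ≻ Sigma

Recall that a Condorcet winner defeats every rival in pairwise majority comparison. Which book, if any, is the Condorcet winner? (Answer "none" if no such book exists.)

Kappa

Check each pair by majority over 21 ballots:
Kappa vs Lambda: 4+4+4+1+1 = 14 for Kappa, 7 for Lambda — Kappa by 14–7.
Kappa vs Epsilon: 4+4+3+4+1 = 16 for Kappa, 5 for Epsilon — Kappa by 16–5.
Kappa vs Sigma: 21 to 0, Kappa.
Kappa vs Tau: 4+4+4+4+1 = 17 for Kappa, 4 for Tau — Kappa by 17–4.
Lambda vs Epsilon: 3 to 18, Epsilon.
Lambda vs Sigma: Lambda preferred on 4+3+4+4+1+1 = 17 ballots; Lambda wins 17–4.
Lambda vs Tau: Lambda is ranked higher on 4+4+4+1 = 13 ballots, Tau on 8. Lambda wins 13–8.
Epsilon vs Sigma: 14 to 7, Epsilon.
Epsilon vs Tau: 4+4+4+1 = 13 for Epsilon, 8 for Tau — Epsilon by 13–8.
Sigma vs Tau: Sigma is ranked higher on 4+4+4+1 = 13 ballots, Tau on 8. Sigma wins 13–8.
Kappa defeats every rival head-to-head and is the Condorcet winner.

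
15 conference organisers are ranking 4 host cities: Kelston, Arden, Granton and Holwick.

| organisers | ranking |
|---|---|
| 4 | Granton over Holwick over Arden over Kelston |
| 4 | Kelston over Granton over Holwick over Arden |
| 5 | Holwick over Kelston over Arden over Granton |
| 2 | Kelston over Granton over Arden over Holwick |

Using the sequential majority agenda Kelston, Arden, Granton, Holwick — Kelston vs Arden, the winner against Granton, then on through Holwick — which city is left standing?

Round 1: Kelston vs Arden — 11–4, Kelston advances.
Round 2: Kelston vs Granton — 11–4, Kelston advances.
Round 3: Kelston vs Holwick — 6–9, Holwick advances.
The agenda winner is Holwick.

Holwick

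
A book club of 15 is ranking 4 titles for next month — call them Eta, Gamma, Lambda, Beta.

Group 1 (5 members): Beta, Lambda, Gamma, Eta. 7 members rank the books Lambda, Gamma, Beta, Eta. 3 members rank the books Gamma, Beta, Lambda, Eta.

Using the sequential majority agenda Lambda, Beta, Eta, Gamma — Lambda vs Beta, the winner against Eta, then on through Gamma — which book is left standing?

Gamma

Round 1: Lambda vs Beta — 7–8, Beta advances.
Round 2: Beta vs Eta — 15–0, Beta advances.
Round 3: Beta vs Gamma — 5–10, Gamma advances.
The agenda winner is Gamma.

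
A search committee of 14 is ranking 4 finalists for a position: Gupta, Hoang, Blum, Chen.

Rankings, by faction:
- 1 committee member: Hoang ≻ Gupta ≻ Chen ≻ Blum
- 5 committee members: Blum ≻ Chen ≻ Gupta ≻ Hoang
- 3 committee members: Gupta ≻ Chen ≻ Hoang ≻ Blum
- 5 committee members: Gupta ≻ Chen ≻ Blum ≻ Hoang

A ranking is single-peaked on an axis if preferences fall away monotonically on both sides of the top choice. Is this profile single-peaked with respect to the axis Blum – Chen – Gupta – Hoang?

Axis positions: Blum=1, Chen=2, Gupta=3, Hoang=4.
Faction 1 (peak Hoang at position 4): ranking walks positions 4-3-2-1, expanding outward from the peak — single-peaked.
Faction 2 (peak Blum at position 1): ranking walks positions 1-2-3-4, expanding outward from the peak — single-peaked.
Faction 3 (peak Gupta at position 3): ranking walks positions 3-2-4-1, expanding outward from the peak — single-peaked.
Faction 4 (peak Gupta at position 3): ranking walks positions 3-2-1-4, expanding outward from the peak — single-peaked.
Every ranking is single-peaked on this axis.

yes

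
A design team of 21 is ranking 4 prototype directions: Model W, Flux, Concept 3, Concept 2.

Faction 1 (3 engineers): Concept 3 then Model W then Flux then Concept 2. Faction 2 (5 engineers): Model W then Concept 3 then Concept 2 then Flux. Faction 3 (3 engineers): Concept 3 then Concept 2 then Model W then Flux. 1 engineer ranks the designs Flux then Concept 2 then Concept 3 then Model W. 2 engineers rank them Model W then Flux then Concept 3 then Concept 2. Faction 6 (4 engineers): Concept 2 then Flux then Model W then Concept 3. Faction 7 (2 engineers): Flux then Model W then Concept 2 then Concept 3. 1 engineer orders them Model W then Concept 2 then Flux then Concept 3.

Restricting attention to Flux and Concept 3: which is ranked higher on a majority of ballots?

Ballots ranking Flux above Concept 3: 1 + 2 + 4 + 2 + 1 = 10.
Ballots ranking Concept 3 above Flux: 21 − 10 = 11.
Concept 3 wins the head-to-head 11–10.

Concept 3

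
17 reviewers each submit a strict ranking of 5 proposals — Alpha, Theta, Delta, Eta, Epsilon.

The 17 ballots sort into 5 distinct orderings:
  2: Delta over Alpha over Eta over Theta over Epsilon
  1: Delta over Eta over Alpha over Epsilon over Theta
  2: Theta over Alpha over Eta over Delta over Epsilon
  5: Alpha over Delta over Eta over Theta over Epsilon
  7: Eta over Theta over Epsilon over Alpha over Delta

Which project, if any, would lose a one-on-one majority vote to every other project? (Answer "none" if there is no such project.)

Epsilon

Pairwise majorities:
Alpha–Theta: Theta 9–8.
Alpha vs Delta: Alpha is ranked higher on 2+5+7 = 14 ballots, Delta on 3. Alpha wins 14–3.
Alpha vs Eta: 9 to 8, Alpha.
Alpha vs Epsilon: Alpha wins 10–7.
Theta vs Delta: Theta wins 9–8.
Theta vs Eta: Eta wins 15–2.
Theta vs Epsilon: Theta is ranked higher on 2+2+5+7 = 16 ballots, Epsilon on 1. Theta wins 16–1.
Delta vs Eta: 8 to 9, Eta.
Delta vs Epsilon: Delta wins 10–7.
Eta vs Epsilon: Eta wins 17–0.
Only Epsilon has no wins; Epsilon is the Condorcet loser.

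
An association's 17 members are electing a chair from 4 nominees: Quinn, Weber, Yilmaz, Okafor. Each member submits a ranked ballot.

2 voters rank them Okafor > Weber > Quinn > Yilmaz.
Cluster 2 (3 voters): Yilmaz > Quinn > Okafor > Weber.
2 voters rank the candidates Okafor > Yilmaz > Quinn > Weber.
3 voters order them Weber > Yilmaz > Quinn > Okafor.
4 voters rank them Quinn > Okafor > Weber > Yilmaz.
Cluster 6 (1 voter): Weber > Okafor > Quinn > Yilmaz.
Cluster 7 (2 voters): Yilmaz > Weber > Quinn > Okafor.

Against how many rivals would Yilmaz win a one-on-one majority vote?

Yilmaz against each rival (17 voters):
Yilmaz vs Quinn: Yilmaz wins 10–7.
Yilmaz–Weber: Weber 10–7.
Yilmaz vs Okafor: 3+3+2 = 8 for Yilmaz, 9 for Okafor — Okafor by 9–8.
Yilmaz beats Quinn; loses to Weber, Okafor — 1 pairwise win.

1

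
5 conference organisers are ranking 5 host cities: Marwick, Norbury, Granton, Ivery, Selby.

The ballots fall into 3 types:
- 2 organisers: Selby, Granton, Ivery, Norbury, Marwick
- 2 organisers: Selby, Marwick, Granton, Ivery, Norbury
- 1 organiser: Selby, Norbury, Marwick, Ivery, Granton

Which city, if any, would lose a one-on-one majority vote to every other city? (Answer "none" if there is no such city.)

Head-to-head results (5 organisers):
Marwick vs Norbury: 2 to 3, Norbury.
Marwick vs Granton: Marwick is ranked higher on 2+1 = 3 ballots, Granton on 2. Marwick wins 3–2.
Marwick vs Ivery: 2+1 = 3 for Marwick, 2 for Ivery — Marwick by 3–2.
Marwick vs Selby: Marwick preferred on 0 ballots; Selby wins 5–0.
Norbury vs Granton: Norbury preferred on 1 ballot; Granton wins 4–1.
Norbury vs Ivery: Norbury preferred on 1 ballot; Ivery wins 4–1.
Norbury vs Selby: 0 for Norbury, 5 for Selby — Selby by 5–0.
Granton vs Ivery: 2+2 = 4 for Granton, 1 for Ivery — Granton by 4–1.
Granton vs Selby: Granton preferred on 0 ballots; Selby wins 5–0.
Ivery vs Selby: Ivery preferred on 0 ballots; Selby wins 5–0.
No city is winless: Marwick beats Granton; Norbury beats Marwick; Granton beats Norbury; Ivery beats Norbury; Selby beats Marwick. There is no Condorcet loser.

none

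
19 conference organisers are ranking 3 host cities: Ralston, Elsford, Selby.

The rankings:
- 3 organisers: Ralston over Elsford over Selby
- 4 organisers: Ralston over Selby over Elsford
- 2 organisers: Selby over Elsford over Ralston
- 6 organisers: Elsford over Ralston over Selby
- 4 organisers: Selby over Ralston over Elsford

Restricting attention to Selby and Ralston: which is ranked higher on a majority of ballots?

Ralston

Ballots ranking Selby above Ralston: 2 + 4 = 6.
Ballots ranking Ralston above Selby: 19 − 6 = 13.
Ralston wins the head-to-head 13–6.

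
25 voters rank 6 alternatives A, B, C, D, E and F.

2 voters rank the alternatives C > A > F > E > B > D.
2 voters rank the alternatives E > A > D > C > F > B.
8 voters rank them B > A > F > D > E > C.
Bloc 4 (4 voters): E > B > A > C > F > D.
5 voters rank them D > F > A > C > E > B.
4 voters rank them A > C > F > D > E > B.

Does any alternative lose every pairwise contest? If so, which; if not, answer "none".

none

Head-to-head results (25 voters):
A vs B: A, 13–12.
A vs C: 23 to 2, A.
A vs D: 20 to 5, A.
A vs E: 19 to 6, A.
A vs F: 20 to 5, A.
B vs C: 8+4 = 12 for B, 13 for C — C by 13–12.
B vs D: 14 to 11, B.
B vs E: E, 17–8.
B vs F: 12 to 13, F.
C vs D: 10 to 15, D.
C–E: E 14–11.
C vs F: C preferred on 2+2+4+4 = 12 ballots; F wins 13–12.
D vs E: D preferred on 8+5+4 = 17 ballots; D wins 17–8.
D–F: F 18–7.
E vs F: E is ranked higher on 2+4 = 6 ballots, F on 19. F wins 19–6.
Each alternative has at least one pairwise win (A beats B; B beats D; C beats B; D beats C; E beats B; F beats B) — no Condorcet loser.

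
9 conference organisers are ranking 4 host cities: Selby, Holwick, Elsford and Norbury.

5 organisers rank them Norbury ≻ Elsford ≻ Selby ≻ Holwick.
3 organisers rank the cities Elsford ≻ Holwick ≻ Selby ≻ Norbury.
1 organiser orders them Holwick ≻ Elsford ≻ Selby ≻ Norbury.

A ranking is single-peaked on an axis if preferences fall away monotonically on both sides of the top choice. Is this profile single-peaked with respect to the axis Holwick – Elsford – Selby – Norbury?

Axis positions: Holwick=1, Elsford=2, Selby=3, Norbury=4.
Faction 1: ranking walks positions 4-2-3-1; Elsford is ranked above Selby even though Selby lies between Elsford and the peak Norbury on the axis — preferences dip and rise again. Not single-peaked.
Faction 2 (peak Elsford at position 2): ranking walks positions 2-1-3-4, expanding outward from the peak — single-peaked.
Faction 3 (peak Holwick at position 1): ranking walks positions 1-2-3-4, expanding outward from the peak — single-peaked.
Faction 1 violates single-peakedness, so the profile is not single-peaked on this axis.

no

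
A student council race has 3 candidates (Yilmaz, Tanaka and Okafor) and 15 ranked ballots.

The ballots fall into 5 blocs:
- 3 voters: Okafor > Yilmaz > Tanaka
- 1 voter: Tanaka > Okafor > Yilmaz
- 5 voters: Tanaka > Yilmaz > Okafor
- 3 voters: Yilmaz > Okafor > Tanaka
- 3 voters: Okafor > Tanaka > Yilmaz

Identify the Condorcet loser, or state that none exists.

none

Pairwise majorities:
Yilmaz–Tanaka: Tanaka 9–6.
Yilmaz vs Okafor: 8 to 7, Yilmaz.
Tanaka vs Okafor: Okafor wins 9–6.
No candidate is winless: Yilmaz beats Okafor; Tanaka beats Yilmaz; Okafor beats Tanaka. There is no Condorcet loser.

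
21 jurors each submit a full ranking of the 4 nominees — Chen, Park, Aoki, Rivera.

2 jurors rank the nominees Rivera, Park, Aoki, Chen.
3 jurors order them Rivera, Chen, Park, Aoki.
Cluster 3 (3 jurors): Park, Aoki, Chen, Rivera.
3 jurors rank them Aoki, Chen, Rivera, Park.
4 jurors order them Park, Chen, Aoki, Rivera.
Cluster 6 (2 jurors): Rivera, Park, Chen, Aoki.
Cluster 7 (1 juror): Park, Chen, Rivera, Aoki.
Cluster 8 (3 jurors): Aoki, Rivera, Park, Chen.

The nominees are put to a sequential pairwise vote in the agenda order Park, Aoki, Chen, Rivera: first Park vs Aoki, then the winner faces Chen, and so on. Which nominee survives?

Round 1: Park vs Aoki — 15–6, Park advances.
Round 2: Park vs Chen — 15–6, Park advances.
Round 3: Park vs Rivera — 8–13, Rivera advances.
Rivera survives the agenda.

Rivera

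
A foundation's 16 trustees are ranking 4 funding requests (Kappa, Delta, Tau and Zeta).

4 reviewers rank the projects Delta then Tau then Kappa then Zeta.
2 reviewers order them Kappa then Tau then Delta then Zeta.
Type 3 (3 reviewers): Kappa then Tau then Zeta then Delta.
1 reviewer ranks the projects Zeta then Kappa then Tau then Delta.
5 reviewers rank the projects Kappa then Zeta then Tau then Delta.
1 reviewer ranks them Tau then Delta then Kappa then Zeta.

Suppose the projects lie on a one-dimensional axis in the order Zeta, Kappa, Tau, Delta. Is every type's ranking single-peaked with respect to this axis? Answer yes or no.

Axis positions: Zeta=1, Kappa=2, Tau=3, Delta=4.
Type 1 (peak Delta at position 4): ranking walks positions 4-3-2-1, expanding outward from the peak — single-peaked.
Type 2 (peak Kappa at position 2): ranking walks positions 2-3-4-1, expanding outward from the peak — single-peaked.
Type 3 (peak Kappa at position 2): ranking walks positions 2-3-1-4, expanding outward from the peak — single-peaked.
Type 4 (peak Zeta at position 1): ranking walks positions 1-2-3-4, expanding outward from the peak — single-peaked.
Type 5 (peak Kappa at position 2): ranking walks positions 2-1-3-4, expanding outward from the peak — single-peaked.
Type 6 (peak Tau at position 3): ranking walks positions 3-4-2-1, expanding outward from the peak — single-peaked.
Every ranking is single-peaked on this axis.

yes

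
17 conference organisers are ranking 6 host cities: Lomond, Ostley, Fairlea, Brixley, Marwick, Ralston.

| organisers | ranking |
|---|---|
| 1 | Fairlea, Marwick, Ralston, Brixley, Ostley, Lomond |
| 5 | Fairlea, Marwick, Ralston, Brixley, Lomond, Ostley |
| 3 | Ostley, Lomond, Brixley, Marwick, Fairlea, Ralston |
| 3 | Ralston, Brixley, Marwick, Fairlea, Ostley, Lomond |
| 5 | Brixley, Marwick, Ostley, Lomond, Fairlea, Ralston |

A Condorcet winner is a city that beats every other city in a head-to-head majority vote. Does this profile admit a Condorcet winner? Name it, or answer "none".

Head-to-head results (17 organisers):
Lomond vs Ostley: 5 for Lomond, 12 for Ostley — Ostley by 12–5.
Lomond vs Fairlea: 8 to 9, Fairlea.
Lomond vs Brixley: Lomond is ranked higher on 3 ballots, Brixley on 14. Brixley wins 14–3.
Lomond vs Marwick: Lomond preferred on 3 ballots; Marwick wins 14–3.
Lomond vs Ralston: 3+5 = 8 for Lomond, 9 for Ralston — Ralston by 9–8.
Ostley vs Fairlea: Ostley is ranked higher on 3+5 = 8 ballots, Fairlea on 9. Fairlea wins 9–8.
Ostley vs Brixley: 3 to 14, Brixley.
Ostley vs Marwick: 3 to 14, Marwick.
Ostley vs Ralston: Ostley preferred on 3+5 = 8 ballots; Ralston wins 9–8.
Fairlea vs Brixley: Fairlea preferred on 1+5 = 6 ballots; Brixley wins 11–6.
Fairlea vs Marwick: Fairlea preferred on 1+5 = 6 ballots; Marwick wins 11–6.
Fairlea vs Ralston: 14 to 3, Fairlea.
Brixley vs Marwick: 11 to 6, Brixley.
Brixley vs Ralston: 3+5 = 8 for Brixley, 9 for Ralston — Ralston by 9–8.
Marwick vs Ralston: 1+5+3+5 = 14 for Marwick, 3 for Ralston — Marwick by 14–3.
No city is unbeaten: Lomond loses to Ostley; Ostley loses to Fairlea; Fairlea loses to Brixley; Brixley loses to Ralston; Marwick loses to Brixley; Ralston loses to Fairlea. In particular Fairlea beats Ralston beats Brixley beats Fairlea is a majority cycle — no Condorcet winner exists.

none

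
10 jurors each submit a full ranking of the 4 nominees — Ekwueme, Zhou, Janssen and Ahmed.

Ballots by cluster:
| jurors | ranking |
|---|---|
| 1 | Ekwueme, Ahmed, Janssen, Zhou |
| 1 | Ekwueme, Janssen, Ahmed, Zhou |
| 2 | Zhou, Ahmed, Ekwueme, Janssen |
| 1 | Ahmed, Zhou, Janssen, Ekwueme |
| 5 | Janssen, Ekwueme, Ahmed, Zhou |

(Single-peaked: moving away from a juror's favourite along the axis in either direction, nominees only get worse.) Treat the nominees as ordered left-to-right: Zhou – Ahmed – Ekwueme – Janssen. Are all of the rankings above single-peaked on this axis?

no

Axis positions: Zhou=1, Ahmed=2, Ekwueme=3, Janssen=4.
Cluster 1 (peak Ekwueme at position 3): ranking walks positions 3-2-4-1, expanding outward from the peak — single-peaked.
Cluster 2 (peak Ekwueme at position 3): ranking walks positions 3-4-2-1, expanding outward from the peak — single-peaked.
Cluster 3 (peak Zhou at position 1): ranking walks positions 1-2-3-4, expanding outward from the peak — single-peaked.
Cluster 4: ranking walks positions 2-1-4-3; Janssen is ranked above Ekwueme even though Ekwueme lies between Janssen and the peak Ahmed on the axis — preferences dip and rise again. Not single-peaked.
Cluster 5 (peak Janssen at position 4): ranking walks positions 4-3-2-1, expanding outward from the peak — single-peaked.
Cluster 4 violates single-peakedness, so the profile is not single-peaked on this axis.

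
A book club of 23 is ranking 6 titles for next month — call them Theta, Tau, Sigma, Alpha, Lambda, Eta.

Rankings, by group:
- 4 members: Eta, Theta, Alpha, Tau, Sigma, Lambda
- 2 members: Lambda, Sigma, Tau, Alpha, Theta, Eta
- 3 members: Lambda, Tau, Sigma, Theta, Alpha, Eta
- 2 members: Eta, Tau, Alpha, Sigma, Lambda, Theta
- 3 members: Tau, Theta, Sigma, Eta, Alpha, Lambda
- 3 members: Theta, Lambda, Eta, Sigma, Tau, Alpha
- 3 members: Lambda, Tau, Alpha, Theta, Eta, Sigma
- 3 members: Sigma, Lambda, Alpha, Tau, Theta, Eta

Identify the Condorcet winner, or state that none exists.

Check each pair by majority over 23 ballots:
Theta vs Tau: Tau wins 16–7.
Theta vs Sigma: Theta wins 13–10.
Theta vs Alpha: 4+3+3+3 = 13 for Theta, 10 for Alpha — Theta by 13–10.
Theta vs Lambda: 10 to 13, Lambda.
Theta vs Eta: 2+3+3+3+3+3 = 17 for Theta, 6 for Eta — Theta by 17–6.
Tau vs Sigma: Tau is ranked higher on 4+3+2+3+3 = 15 ballots, Sigma on 8. Tau wins 15–8.
Tau vs Alpha: Tau preferred on 2+3+2+3+3+3 = 16 ballots; Tau wins 16–7.
Tau vs Lambda: Tau preferred on 4+2+3 = 9 ballots; Lambda wins 14–9.
Tau vs Eta: Tau wins 14–9.
Sigma–Alpha: Sigma 14–9.
Sigma–Lambda: Sigma 12–11.
Sigma vs Eta: Eta, 12–11.
Alpha vs Lambda: Alpha is ranked higher on 4+2+3 = 9 ballots, Lambda on 14. Lambda wins 14–9.
Alpha vs Eta: Alpha preferred on 2+3+3+3 = 11 ballots; Eta wins 12–11.
Lambda vs Eta: 2+3+3+3+3 = 14 for Lambda, 9 for Eta — Lambda by 14–9.
No book is unbeaten: Theta loses to Tau; Tau loses to Lambda; Sigma loses to Theta; Alpha loses to Theta; Lambda loses to Sigma; Eta loses to Theta. In particular Theta > Sigma > Lambda > Theta is a majority cycle — no Condorcet winner exists.

none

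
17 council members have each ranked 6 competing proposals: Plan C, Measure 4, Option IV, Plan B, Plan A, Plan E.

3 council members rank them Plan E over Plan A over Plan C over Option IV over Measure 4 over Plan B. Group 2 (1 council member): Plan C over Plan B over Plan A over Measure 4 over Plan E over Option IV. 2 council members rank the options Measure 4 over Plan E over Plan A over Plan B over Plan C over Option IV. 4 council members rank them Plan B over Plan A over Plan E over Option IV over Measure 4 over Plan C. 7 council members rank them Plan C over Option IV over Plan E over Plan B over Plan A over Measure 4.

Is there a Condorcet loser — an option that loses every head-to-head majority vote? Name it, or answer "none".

Measure 4

Head-to-head results (17 council members):
Plan C–Measure 4: Plan C 11–6.
Plan C vs Option IV: Plan C is ranked higher on 3+1+2+7 = 13 ballots, Option IV on 4. Plan C wins 13–4.
Plan C vs Plan B: Plan C is ranked higher on 3+1+7 = 11 ballots, Plan B on 6. Plan C wins 11–6.
Plan C vs Plan A: Plan A wins 9–8.
Plan C vs Plan E: Plan C preferred on 1+7 = 8 ballots; Plan E wins 9–8.
Measure 4 vs Option IV: Option IV, 14–3.
Measure 4 vs Plan B: Plan B wins 12–5.
Measure 4 vs Plan A: Measure 4 is ranked higher on 2 ballots, Plan A on 15. Plan A wins 15–2.
Measure 4 vs Plan E: Plan E, 14–3.
Option IV vs Plan B: 3+7 = 10 for Option IV, 7 for Plan B — Option IV by 10–7.
Option IV vs Plan A: Plan A, 10–7.
Option IV vs Plan E: Option IV preferred on 7 ballots; Plan E wins 10–7.
Plan B vs Plan A: Plan B wins 12–5.
Plan B vs Plan E: Plan B is ranked higher on 1+4 = 5 ballots, Plan E on 12. Plan E wins 12–5.
Plan A vs Plan E: Plan E wins 12–5.
Measure 4 loses to every other option — it is the Condorcet loser.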